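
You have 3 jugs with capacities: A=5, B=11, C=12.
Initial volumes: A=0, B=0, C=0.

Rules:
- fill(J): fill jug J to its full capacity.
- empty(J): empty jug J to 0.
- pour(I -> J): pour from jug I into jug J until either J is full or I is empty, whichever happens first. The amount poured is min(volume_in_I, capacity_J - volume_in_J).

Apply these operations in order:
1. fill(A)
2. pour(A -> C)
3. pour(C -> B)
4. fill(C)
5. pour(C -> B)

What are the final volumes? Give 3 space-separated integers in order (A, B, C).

Answer: 0 11 6

Derivation:
Step 1: fill(A) -> (A=5 B=0 C=0)
Step 2: pour(A -> C) -> (A=0 B=0 C=5)
Step 3: pour(C -> B) -> (A=0 B=5 C=0)
Step 4: fill(C) -> (A=0 B=5 C=12)
Step 5: pour(C -> B) -> (A=0 B=11 C=6)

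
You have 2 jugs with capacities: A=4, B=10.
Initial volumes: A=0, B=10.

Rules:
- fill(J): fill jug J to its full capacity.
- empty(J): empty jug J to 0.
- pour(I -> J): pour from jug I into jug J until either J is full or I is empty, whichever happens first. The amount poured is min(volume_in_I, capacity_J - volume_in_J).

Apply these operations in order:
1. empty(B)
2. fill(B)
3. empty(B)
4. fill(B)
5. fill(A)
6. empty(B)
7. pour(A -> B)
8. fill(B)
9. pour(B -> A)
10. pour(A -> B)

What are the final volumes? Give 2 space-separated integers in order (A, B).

Step 1: empty(B) -> (A=0 B=0)
Step 2: fill(B) -> (A=0 B=10)
Step 3: empty(B) -> (A=0 B=0)
Step 4: fill(B) -> (A=0 B=10)
Step 5: fill(A) -> (A=4 B=10)
Step 6: empty(B) -> (A=4 B=0)
Step 7: pour(A -> B) -> (A=0 B=4)
Step 8: fill(B) -> (A=0 B=10)
Step 9: pour(B -> A) -> (A=4 B=6)
Step 10: pour(A -> B) -> (A=0 B=10)

Answer: 0 10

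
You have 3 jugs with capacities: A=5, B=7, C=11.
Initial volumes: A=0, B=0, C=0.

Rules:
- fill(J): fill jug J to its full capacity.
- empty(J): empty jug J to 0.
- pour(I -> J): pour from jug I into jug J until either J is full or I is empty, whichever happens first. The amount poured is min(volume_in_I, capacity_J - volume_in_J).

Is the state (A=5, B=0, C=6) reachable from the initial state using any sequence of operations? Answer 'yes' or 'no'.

Answer: yes

Derivation:
BFS from (A=0, B=0, C=0):
  1. fill(C) -> (A=0 B=0 C=11)
  2. pour(C -> A) -> (A=5 B=0 C=6)
Target reached → yes.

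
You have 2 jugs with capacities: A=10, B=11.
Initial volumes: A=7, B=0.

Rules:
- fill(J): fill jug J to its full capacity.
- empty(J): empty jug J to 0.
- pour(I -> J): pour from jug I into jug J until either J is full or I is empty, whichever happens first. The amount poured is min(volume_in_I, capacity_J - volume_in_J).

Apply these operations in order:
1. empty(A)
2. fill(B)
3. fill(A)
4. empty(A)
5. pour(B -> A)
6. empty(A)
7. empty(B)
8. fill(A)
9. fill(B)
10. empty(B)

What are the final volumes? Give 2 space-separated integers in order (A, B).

Step 1: empty(A) -> (A=0 B=0)
Step 2: fill(B) -> (A=0 B=11)
Step 3: fill(A) -> (A=10 B=11)
Step 4: empty(A) -> (A=0 B=11)
Step 5: pour(B -> A) -> (A=10 B=1)
Step 6: empty(A) -> (A=0 B=1)
Step 7: empty(B) -> (A=0 B=0)
Step 8: fill(A) -> (A=10 B=0)
Step 9: fill(B) -> (A=10 B=11)
Step 10: empty(B) -> (A=10 B=0)

Answer: 10 0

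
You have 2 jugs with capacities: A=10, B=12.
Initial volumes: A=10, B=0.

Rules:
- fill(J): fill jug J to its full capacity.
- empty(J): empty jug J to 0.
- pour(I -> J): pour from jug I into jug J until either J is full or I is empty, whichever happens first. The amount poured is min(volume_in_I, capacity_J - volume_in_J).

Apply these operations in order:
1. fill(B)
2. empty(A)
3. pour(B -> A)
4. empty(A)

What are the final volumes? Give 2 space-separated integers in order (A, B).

Step 1: fill(B) -> (A=10 B=12)
Step 2: empty(A) -> (A=0 B=12)
Step 3: pour(B -> A) -> (A=10 B=2)
Step 4: empty(A) -> (A=0 B=2)

Answer: 0 2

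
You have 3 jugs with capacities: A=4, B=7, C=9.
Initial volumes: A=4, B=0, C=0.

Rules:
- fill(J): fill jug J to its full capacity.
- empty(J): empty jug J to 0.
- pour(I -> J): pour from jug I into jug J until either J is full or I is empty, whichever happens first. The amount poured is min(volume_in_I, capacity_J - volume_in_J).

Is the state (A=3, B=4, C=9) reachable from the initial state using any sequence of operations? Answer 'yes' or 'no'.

Answer: yes

Derivation:
BFS from (A=4, B=0, C=0):
  1. empty(A) -> (A=0 B=0 C=0)
  2. fill(B) -> (A=0 B=7 C=0)
  3. pour(B -> A) -> (A=4 B=3 C=0)
  4. pour(A -> C) -> (A=0 B=3 C=4)
  5. pour(B -> A) -> (A=3 B=0 C=4)
  6. pour(C -> B) -> (A=3 B=4 C=0)
  7. fill(C) -> (A=3 B=4 C=9)
Target reached → yes.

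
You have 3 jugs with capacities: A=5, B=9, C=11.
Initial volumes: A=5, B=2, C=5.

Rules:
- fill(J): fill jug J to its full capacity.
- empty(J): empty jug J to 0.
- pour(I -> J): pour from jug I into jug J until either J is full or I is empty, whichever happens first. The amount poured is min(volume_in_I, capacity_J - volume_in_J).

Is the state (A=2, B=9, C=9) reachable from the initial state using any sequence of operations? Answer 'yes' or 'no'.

BFS from (A=5, B=2, C=5):
  1. empty(A) -> (A=0 B=2 C=5)
  2. empty(C) -> (A=0 B=2 C=0)
  3. pour(B -> A) -> (A=2 B=0 C=0)
  4. fill(B) -> (A=2 B=9 C=0)
  5. pour(B -> C) -> (A=2 B=0 C=9)
  6. fill(B) -> (A=2 B=9 C=9)
Target reached → yes.

Answer: yes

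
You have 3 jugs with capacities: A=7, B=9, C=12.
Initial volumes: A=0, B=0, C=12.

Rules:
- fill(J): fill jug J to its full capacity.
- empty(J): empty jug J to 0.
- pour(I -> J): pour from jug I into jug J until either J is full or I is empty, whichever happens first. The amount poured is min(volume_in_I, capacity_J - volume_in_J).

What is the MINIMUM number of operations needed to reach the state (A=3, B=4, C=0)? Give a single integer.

Answer: 7

Derivation:
BFS from (A=0, B=0, C=12). One shortest path:
  1. pour(C -> A) -> (A=7 B=0 C=5)
  2. pour(C -> B) -> (A=7 B=5 C=0)
  3. pour(A -> C) -> (A=0 B=5 C=7)
  4. fill(A) -> (A=7 B=5 C=7)
  5. pour(A -> B) -> (A=3 B=9 C=7)
  6. pour(B -> C) -> (A=3 B=4 C=12)
  7. empty(C) -> (A=3 B=4 C=0)
Reached target in 7 moves.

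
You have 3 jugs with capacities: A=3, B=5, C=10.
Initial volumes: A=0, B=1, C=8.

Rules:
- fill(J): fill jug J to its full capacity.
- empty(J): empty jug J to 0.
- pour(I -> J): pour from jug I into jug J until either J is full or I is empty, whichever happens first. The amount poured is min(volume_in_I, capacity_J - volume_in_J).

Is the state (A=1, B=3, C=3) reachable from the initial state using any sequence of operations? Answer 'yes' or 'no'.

BFS explored all 192 reachable states.
Reachable set includes: (0,0,0), (0,0,1), (0,0,2), (0,0,3), (0,0,4), (0,0,5), (0,0,6), (0,0,7), (0,0,8), (0,0,9), (0,0,10), (0,1,0) ...
Target (A=1, B=3, C=3) not in reachable set → no.

Answer: no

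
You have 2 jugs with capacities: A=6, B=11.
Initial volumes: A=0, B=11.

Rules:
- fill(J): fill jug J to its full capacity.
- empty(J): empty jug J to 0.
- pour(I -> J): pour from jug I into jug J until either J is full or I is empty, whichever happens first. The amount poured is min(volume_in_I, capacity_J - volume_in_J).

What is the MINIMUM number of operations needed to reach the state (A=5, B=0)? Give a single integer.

BFS from (A=0, B=11). One shortest path:
  1. pour(B -> A) -> (A=6 B=5)
  2. empty(A) -> (A=0 B=5)
  3. pour(B -> A) -> (A=5 B=0)
Reached target in 3 moves.

Answer: 3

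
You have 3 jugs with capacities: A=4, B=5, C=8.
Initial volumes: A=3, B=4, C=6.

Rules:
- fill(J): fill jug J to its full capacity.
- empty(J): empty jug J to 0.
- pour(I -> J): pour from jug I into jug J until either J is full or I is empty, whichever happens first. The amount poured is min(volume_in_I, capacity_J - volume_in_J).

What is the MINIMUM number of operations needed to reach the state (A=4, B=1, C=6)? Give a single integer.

BFS from (A=3, B=4, C=6). One shortest path:
  1. empty(A) -> (A=0 B=4 C=6)
  2. fill(B) -> (A=0 B=5 C=6)
  3. pour(B -> A) -> (A=4 B=1 C=6)
Reached target in 3 moves.

Answer: 3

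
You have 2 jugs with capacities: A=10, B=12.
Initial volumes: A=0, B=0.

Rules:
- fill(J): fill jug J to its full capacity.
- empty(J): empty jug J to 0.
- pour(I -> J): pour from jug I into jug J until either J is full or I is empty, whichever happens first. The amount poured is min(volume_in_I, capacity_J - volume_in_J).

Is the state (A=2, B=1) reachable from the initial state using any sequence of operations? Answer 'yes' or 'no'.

BFS explored all 22 reachable states.
Reachable set includes: (0,0), (0,2), (0,4), (0,6), (0,8), (0,10), (0,12), (2,0), (2,12), (4,0), (4,12), (6,0) ...
Target (A=2, B=1) not in reachable set → no.

Answer: no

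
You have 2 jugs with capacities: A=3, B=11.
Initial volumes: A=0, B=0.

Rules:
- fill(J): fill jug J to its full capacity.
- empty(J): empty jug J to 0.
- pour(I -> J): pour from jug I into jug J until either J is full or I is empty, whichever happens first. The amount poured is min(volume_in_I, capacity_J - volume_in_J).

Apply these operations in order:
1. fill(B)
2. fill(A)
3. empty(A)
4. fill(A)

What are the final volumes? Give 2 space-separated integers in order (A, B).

Step 1: fill(B) -> (A=0 B=11)
Step 2: fill(A) -> (A=3 B=11)
Step 3: empty(A) -> (A=0 B=11)
Step 4: fill(A) -> (A=3 B=11)

Answer: 3 11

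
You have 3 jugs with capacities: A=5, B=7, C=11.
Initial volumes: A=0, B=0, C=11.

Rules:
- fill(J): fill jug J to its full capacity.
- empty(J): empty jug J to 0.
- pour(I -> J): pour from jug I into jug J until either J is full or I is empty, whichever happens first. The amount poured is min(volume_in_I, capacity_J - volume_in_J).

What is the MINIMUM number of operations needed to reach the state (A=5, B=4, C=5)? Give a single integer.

Answer: 6

Derivation:
BFS from (A=0, B=0, C=11). One shortest path:
  1. fill(A) -> (A=5 B=0 C=11)
  2. pour(C -> B) -> (A=5 B=7 C=4)
  3. empty(B) -> (A=5 B=0 C=4)
  4. pour(C -> B) -> (A=5 B=4 C=0)
  5. pour(A -> C) -> (A=0 B=4 C=5)
  6. fill(A) -> (A=5 B=4 C=5)
Reached target in 6 moves.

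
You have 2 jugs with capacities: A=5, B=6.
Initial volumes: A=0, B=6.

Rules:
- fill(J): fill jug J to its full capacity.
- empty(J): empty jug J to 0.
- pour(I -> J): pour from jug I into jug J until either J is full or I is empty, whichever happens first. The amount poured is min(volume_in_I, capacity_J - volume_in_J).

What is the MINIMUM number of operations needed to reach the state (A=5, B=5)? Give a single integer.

BFS from (A=0, B=6). One shortest path:
  1. fill(A) -> (A=5 B=6)
  2. empty(B) -> (A=5 B=0)
  3. pour(A -> B) -> (A=0 B=5)
  4. fill(A) -> (A=5 B=5)
Reached target in 4 moves.

Answer: 4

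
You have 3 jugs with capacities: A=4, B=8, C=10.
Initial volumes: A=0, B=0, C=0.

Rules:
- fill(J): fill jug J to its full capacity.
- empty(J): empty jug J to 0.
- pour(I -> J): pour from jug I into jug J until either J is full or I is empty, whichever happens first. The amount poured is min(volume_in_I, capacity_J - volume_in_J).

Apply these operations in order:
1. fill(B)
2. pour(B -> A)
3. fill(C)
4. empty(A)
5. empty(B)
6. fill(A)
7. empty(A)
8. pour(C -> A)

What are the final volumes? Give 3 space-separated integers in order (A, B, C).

Answer: 4 0 6

Derivation:
Step 1: fill(B) -> (A=0 B=8 C=0)
Step 2: pour(B -> A) -> (A=4 B=4 C=0)
Step 3: fill(C) -> (A=4 B=4 C=10)
Step 4: empty(A) -> (A=0 B=4 C=10)
Step 5: empty(B) -> (A=0 B=0 C=10)
Step 6: fill(A) -> (A=4 B=0 C=10)
Step 7: empty(A) -> (A=0 B=0 C=10)
Step 8: pour(C -> A) -> (A=4 B=0 C=6)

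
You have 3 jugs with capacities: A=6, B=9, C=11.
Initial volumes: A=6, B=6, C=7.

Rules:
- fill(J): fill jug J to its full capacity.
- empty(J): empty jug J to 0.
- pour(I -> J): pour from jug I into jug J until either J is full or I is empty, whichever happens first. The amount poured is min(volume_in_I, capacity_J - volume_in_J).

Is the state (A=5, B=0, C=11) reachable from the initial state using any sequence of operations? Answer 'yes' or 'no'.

BFS from (A=6, B=6, C=7):
  1. empty(A) -> (A=0 B=6 C=7)
  2. fill(B) -> (A=0 B=9 C=7)
  3. pour(B -> C) -> (A=0 B=5 C=11)
  4. pour(B -> A) -> (A=5 B=0 C=11)
Target reached → yes.

Answer: yes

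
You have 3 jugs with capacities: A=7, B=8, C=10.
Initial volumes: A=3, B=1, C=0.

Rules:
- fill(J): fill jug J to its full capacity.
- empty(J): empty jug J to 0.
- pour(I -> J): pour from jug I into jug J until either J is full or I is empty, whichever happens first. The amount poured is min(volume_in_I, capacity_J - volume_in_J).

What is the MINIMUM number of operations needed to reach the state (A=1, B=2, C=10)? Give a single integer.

Answer: 7

Derivation:
BFS from (A=3, B=1, C=0). One shortest path:
  1. empty(A) -> (A=0 B=1 C=0)
  2. fill(C) -> (A=0 B=1 C=10)
  3. pour(B -> A) -> (A=1 B=0 C=10)
  4. pour(C -> B) -> (A=1 B=8 C=2)
  5. empty(B) -> (A=1 B=0 C=2)
  6. pour(C -> B) -> (A=1 B=2 C=0)
  7. fill(C) -> (A=1 B=2 C=10)
Reached target in 7 moves.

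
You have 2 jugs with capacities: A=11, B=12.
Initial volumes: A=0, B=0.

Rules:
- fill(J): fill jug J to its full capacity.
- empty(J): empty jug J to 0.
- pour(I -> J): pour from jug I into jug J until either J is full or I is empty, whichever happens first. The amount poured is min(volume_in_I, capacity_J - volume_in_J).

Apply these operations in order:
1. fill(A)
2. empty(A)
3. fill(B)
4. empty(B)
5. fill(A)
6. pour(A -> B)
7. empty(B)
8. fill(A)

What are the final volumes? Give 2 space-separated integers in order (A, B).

Answer: 11 0

Derivation:
Step 1: fill(A) -> (A=11 B=0)
Step 2: empty(A) -> (A=0 B=0)
Step 3: fill(B) -> (A=0 B=12)
Step 4: empty(B) -> (A=0 B=0)
Step 5: fill(A) -> (A=11 B=0)
Step 6: pour(A -> B) -> (A=0 B=11)
Step 7: empty(B) -> (A=0 B=0)
Step 8: fill(A) -> (A=11 B=0)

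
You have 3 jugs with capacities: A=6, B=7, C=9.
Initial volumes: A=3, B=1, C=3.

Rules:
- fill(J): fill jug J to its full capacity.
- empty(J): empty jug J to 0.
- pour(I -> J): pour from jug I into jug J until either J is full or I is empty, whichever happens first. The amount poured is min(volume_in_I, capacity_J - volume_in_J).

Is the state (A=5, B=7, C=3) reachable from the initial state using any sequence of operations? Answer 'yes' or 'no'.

Answer: yes

Derivation:
BFS from (A=3, B=1, C=3):
  1. fill(A) -> (A=6 B=1 C=3)
  2. empty(B) -> (A=6 B=0 C=3)
  3. pour(A -> B) -> (A=0 B=6 C=3)
  4. fill(A) -> (A=6 B=6 C=3)
  5. pour(A -> B) -> (A=5 B=7 C=3)
Target reached → yes.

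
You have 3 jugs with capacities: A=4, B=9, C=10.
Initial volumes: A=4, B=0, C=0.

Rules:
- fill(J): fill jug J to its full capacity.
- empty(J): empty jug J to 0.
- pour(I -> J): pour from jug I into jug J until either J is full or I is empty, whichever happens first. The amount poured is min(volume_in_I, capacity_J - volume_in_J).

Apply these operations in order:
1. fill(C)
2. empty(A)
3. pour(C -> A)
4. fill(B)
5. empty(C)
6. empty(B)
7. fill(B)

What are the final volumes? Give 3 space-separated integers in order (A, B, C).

Step 1: fill(C) -> (A=4 B=0 C=10)
Step 2: empty(A) -> (A=0 B=0 C=10)
Step 3: pour(C -> A) -> (A=4 B=0 C=6)
Step 4: fill(B) -> (A=4 B=9 C=6)
Step 5: empty(C) -> (A=4 B=9 C=0)
Step 6: empty(B) -> (A=4 B=0 C=0)
Step 7: fill(B) -> (A=4 B=9 C=0)

Answer: 4 9 0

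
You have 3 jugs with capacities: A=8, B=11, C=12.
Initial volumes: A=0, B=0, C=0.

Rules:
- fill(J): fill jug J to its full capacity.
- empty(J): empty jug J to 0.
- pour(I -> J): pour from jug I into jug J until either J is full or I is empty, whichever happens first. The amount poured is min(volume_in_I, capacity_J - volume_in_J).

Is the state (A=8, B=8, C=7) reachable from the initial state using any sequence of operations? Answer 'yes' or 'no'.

Answer: yes

Derivation:
BFS from (A=0, B=0, C=0):
  1. fill(B) -> (A=0 B=11 C=0)
  2. pour(B -> A) -> (A=8 B=3 C=0)
  3. pour(A -> C) -> (A=0 B=3 C=8)
  4. pour(B -> A) -> (A=3 B=0 C=8)
  5. pour(C -> B) -> (A=3 B=8 C=0)
  6. fill(C) -> (A=3 B=8 C=12)
  7. pour(C -> A) -> (A=8 B=8 C=7)
Target reached → yes.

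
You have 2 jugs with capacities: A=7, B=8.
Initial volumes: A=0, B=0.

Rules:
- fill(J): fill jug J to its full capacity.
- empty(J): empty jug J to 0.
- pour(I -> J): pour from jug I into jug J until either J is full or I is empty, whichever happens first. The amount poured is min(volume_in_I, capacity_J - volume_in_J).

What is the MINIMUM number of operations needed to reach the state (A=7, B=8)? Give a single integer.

BFS from (A=0, B=0). One shortest path:
  1. fill(A) -> (A=7 B=0)
  2. fill(B) -> (A=7 B=8)
Reached target in 2 moves.

Answer: 2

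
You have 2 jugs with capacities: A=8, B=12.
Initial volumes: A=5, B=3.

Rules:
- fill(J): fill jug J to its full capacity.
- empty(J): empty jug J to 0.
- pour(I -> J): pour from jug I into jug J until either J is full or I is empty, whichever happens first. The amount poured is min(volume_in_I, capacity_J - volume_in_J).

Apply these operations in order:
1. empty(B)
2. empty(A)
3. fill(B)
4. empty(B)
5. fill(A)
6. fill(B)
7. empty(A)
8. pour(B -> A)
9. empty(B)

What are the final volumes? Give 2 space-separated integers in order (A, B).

Answer: 8 0

Derivation:
Step 1: empty(B) -> (A=5 B=0)
Step 2: empty(A) -> (A=0 B=0)
Step 3: fill(B) -> (A=0 B=12)
Step 4: empty(B) -> (A=0 B=0)
Step 5: fill(A) -> (A=8 B=0)
Step 6: fill(B) -> (A=8 B=12)
Step 7: empty(A) -> (A=0 B=12)
Step 8: pour(B -> A) -> (A=8 B=4)
Step 9: empty(B) -> (A=8 B=0)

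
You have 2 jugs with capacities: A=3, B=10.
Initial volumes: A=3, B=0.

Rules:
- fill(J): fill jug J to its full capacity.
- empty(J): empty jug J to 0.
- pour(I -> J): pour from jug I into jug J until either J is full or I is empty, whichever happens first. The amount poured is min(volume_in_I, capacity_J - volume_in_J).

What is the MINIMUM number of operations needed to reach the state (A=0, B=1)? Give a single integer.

BFS from (A=3, B=0). One shortest path:
  1. empty(A) -> (A=0 B=0)
  2. fill(B) -> (A=0 B=10)
  3. pour(B -> A) -> (A=3 B=7)
  4. empty(A) -> (A=0 B=7)
  5. pour(B -> A) -> (A=3 B=4)
  6. empty(A) -> (A=0 B=4)
  7. pour(B -> A) -> (A=3 B=1)
  8. empty(A) -> (A=0 B=1)
Reached target in 8 moves.

Answer: 8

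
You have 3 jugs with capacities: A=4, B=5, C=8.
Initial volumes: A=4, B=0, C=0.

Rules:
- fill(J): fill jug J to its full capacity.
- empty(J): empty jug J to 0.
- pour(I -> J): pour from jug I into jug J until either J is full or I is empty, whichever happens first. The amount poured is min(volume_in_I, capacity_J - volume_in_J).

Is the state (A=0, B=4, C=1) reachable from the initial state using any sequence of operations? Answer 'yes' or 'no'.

Answer: yes

Derivation:
BFS from (A=4, B=0, C=0):
  1. empty(A) -> (A=0 B=0 C=0)
  2. fill(B) -> (A=0 B=5 C=0)
  3. pour(B -> A) -> (A=4 B=1 C=0)
  4. pour(B -> C) -> (A=4 B=0 C=1)
  5. pour(A -> B) -> (A=0 B=4 C=1)
Target reached → yes.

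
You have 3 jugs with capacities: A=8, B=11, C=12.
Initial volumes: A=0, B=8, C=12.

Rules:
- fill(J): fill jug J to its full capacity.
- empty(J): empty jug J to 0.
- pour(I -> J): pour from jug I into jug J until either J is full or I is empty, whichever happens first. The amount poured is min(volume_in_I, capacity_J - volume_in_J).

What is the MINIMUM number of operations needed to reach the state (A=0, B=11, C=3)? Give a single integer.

Answer: 6

Derivation:
BFS from (A=0, B=8, C=12). One shortest path:
  1. fill(B) -> (A=0 B=11 C=12)
  2. empty(C) -> (A=0 B=11 C=0)
  3. pour(B -> A) -> (A=8 B=3 C=0)
  4. empty(A) -> (A=0 B=3 C=0)
  5. pour(B -> C) -> (A=0 B=0 C=3)
  6. fill(B) -> (A=0 B=11 C=3)
Reached target in 6 moves.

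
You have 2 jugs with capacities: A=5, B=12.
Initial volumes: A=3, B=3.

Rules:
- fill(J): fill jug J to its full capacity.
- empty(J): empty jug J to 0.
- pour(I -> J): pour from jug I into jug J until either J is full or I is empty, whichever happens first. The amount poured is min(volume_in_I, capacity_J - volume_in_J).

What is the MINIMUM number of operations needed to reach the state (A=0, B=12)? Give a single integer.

Answer: 2

Derivation:
BFS from (A=3, B=3). One shortest path:
  1. empty(A) -> (A=0 B=3)
  2. fill(B) -> (A=0 B=12)
Reached target in 2 moves.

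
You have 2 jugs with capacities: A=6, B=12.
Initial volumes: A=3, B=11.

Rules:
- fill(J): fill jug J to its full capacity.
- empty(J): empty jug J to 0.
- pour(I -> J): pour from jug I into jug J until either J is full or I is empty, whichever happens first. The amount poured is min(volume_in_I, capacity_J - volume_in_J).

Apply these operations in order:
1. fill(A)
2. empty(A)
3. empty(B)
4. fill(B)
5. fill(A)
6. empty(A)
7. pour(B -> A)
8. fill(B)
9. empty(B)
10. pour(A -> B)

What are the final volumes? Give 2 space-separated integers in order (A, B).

Answer: 0 6

Derivation:
Step 1: fill(A) -> (A=6 B=11)
Step 2: empty(A) -> (A=0 B=11)
Step 3: empty(B) -> (A=0 B=0)
Step 4: fill(B) -> (A=0 B=12)
Step 5: fill(A) -> (A=6 B=12)
Step 6: empty(A) -> (A=0 B=12)
Step 7: pour(B -> A) -> (A=6 B=6)
Step 8: fill(B) -> (A=6 B=12)
Step 9: empty(B) -> (A=6 B=0)
Step 10: pour(A -> B) -> (A=0 B=6)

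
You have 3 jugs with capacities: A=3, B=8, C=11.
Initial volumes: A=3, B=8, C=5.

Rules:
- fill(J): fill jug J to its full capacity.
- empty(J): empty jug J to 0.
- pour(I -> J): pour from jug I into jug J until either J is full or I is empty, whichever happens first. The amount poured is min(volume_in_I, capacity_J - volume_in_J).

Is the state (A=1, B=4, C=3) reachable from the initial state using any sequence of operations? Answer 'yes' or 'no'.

Answer: no

Derivation:
BFS explored all 292 reachable states.
Reachable set includes: (0,0,0), (0,0,1), (0,0,2), (0,0,3), (0,0,4), (0,0,5), (0,0,6), (0,0,7), (0,0,8), (0,0,9), (0,0,10), (0,0,11) ...
Target (A=1, B=4, C=3) not in reachable set → no.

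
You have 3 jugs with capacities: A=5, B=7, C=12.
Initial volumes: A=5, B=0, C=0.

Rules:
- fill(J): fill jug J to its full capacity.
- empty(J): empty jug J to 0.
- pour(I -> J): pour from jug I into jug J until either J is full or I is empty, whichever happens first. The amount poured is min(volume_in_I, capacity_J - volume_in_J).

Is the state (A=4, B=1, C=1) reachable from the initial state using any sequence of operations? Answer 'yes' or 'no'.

Answer: no

Derivation:
BFS explored all 360 reachable states.
Reachable set includes: (0,0,0), (0,0,1), (0,0,2), (0,0,3), (0,0,4), (0,0,5), (0,0,6), (0,0,7), (0,0,8), (0,0,9), (0,0,10), (0,0,11) ...
Target (A=4, B=1, C=1) not in reachable set → no.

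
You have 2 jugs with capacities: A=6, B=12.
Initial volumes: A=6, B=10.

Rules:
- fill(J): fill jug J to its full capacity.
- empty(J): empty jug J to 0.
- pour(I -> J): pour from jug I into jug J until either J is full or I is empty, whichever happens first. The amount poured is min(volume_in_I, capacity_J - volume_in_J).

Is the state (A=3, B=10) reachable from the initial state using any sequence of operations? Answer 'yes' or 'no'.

Answer: no

Derivation:
BFS explored all 12 reachable states.
Reachable set includes: (0,0), (0,4), (0,6), (0,10), (0,12), (4,0), (4,12), (6,0), (6,4), (6,6), (6,10), (6,12)
Target (A=3, B=10) not in reachable set → no.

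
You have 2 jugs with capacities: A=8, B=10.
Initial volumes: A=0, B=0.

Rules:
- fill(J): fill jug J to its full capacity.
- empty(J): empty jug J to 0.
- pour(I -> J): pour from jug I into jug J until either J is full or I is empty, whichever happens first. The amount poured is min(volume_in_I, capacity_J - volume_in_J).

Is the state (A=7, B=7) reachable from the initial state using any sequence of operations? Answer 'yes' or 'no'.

BFS explored all 18 reachable states.
Reachable set includes: (0,0), (0,2), (0,4), (0,6), (0,8), (0,10), (2,0), (2,10), (4,0), (4,10), (6,0), (6,10) ...
Target (A=7, B=7) not in reachable set → no.

Answer: no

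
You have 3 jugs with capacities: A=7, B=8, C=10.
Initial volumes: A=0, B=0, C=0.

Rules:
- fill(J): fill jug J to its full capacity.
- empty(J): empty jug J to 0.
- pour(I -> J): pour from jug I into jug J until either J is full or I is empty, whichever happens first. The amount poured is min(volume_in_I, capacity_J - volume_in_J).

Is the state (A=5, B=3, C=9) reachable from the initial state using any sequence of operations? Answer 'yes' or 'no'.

Answer: no

Derivation:
BFS explored all 414 reachable states.
Reachable set includes: (0,0,0), (0,0,1), (0,0,2), (0,0,3), (0,0,4), (0,0,5), (0,0,6), (0,0,7), (0,0,8), (0,0,9), (0,0,10), (0,1,0) ...
Target (A=5, B=3, C=9) not in reachable set → no.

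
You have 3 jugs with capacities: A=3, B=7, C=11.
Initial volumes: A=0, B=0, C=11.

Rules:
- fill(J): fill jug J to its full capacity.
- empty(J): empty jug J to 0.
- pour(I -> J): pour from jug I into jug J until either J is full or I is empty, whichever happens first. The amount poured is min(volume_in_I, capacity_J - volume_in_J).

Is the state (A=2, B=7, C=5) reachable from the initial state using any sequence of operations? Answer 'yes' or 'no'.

Answer: yes

Derivation:
BFS from (A=0, B=0, C=11):
  1. fill(A) -> (A=3 B=0 C=11)
  2. pour(A -> B) -> (A=0 B=3 C=11)
  3. pour(C -> A) -> (A=3 B=3 C=8)
  4. pour(A -> B) -> (A=0 B=6 C=8)
  5. pour(C -> A) -> (A=3 B=6 C=5)
  6. pour(A -> B) -> (A=2 B=7 C=5)
Target reached → yes.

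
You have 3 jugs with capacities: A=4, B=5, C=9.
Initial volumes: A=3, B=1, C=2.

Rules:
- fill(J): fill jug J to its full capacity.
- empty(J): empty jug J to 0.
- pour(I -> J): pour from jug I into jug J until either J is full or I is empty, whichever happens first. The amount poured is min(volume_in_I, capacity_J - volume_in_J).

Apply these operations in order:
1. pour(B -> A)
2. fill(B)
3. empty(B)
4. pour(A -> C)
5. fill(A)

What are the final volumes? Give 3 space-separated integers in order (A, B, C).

Step 1: pour(B -> A) -> (A=4 B=0 C=2)
Step 2: fill(B) -> (A=4 B=5 C=2)
Step 3: empty(B) -> (A=4 B=0 C=2)
Step 4: pour(A -> C) -> (A=0 B=0 C=6)
Step 5: fill(A) -> (A=4 B=0 C=6)

Answer: 4 0 6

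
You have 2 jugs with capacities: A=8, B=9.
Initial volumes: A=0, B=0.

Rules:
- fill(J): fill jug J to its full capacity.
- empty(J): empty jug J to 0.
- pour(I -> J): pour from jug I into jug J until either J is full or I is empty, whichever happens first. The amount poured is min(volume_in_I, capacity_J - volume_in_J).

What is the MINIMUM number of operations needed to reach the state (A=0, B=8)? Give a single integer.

BFS from (A=0, B=0). One shortest path:
  1. fill(A) -> (A=8 B=0)
  2. pour(A -> B) -> (A=0 B=8)
Reached target in 2 moves.

Answer: 2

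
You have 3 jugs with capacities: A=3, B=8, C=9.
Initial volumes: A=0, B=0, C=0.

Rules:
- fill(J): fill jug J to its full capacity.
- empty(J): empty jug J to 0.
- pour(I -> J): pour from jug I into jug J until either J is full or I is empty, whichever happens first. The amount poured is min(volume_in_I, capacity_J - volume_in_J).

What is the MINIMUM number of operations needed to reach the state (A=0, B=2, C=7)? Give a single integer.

BFS from (A=0, B=0, C=0). One shortest path:
  1. fill(C) -> (A=0 B=0 C=9)
  2. pour(C -> B) -> (A=0 B=8 C=1)
  3. pour(B -> A) -> (A=3 B=5 C=1)
  4. pour(A -> C) -> (A=0 B=5 C=4)
  5. pour(B -> A) -> (A=3 B=2 C=4)
  6. pour(A -> C) -> (A=0 B=2 C=7)
Reached target in 6 moves.

Answer: 6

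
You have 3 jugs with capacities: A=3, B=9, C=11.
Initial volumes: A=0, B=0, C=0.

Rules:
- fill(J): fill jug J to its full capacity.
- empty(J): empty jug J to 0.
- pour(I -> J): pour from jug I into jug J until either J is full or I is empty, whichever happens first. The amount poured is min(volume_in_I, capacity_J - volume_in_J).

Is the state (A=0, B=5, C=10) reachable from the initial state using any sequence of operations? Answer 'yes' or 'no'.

Answer: yes

Derivation:
BFS from (A=0, B=0, C=0):
  1. fill(C) -> (A=0 B=0 C=11)
  2. pour(C -> B) -> (A=0 B=9 C=2)
  3. empty(B) -> (A=0 B=0 C=2)
  4. pour(C -> A) -> (A=2 B=0 C=0)
  5. fill(C) -> (A=2 B=0 C=11)
  6. pour(C -> B) -> (A=2 B=9 C=2)
  7. empty(B) -> (A=2 B=0 C=2)
  8. pour(C -> B) -> (A=2 B=2 C=0)
  9. fill(C) -> (A=2 B=2 C=11)
  10. pour(C -> A) -> (A=3 B=2 C=10)
  11. pour(A -> B) -> (A=0 B=5 C=10)
Target reached → yes.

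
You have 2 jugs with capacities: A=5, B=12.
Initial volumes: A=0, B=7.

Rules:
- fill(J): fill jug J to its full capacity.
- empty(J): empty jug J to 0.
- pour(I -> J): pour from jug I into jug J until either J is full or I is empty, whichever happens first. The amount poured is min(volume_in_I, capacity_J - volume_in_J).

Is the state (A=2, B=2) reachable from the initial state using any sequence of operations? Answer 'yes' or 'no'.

Answer: no

Derivation:
BFS explored all 34 reachable states.
Reachable set includes: (0,0), (0,1), (0,2), (0,3), (0,4), (0,5), (0,6), (0,7), (0,8), (0,9), (0,10), (0,11) ...
Target (A=2, B=2) not in reachable set → no.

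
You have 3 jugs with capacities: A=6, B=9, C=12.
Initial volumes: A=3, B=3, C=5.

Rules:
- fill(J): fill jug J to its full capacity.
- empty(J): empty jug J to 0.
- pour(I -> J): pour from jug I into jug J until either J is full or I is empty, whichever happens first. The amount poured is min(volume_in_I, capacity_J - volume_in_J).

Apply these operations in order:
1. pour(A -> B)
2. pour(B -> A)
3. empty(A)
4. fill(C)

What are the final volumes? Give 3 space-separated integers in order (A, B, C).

Answer: 0 0 12

Derivation:
Step 1: pour(A -> B) -> (A=0 B=6 C=5)
Step 2: pour(B -> A) -> (A=6 B=0 C=5)
Step 3: empty(A) -> (A=0 B=0 C=5)
Step 4: fill(C) -> (A=0 B=0 C=12)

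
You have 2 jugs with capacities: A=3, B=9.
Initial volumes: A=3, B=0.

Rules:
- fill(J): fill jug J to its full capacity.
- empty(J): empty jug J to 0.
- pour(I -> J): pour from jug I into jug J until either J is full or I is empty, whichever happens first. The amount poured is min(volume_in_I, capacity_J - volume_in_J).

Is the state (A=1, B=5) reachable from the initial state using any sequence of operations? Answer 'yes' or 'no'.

BFS explored all 8 reachable states.
Reachable set includes: (0,0), (0,3), (0,6), (0,9), (3,0), (3,3), (3,6), (3,9)
Target (A=1, B=5) not in reachable set → no.

Answer: no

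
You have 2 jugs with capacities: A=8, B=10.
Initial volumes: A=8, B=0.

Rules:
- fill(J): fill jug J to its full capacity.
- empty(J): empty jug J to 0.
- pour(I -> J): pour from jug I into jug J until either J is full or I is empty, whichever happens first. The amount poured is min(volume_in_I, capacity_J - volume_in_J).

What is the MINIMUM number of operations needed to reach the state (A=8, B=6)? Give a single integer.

BFS from (A=8, B=0). One shortest path:
  1. pour(A -> B) -> (A=0 B=8)
  2. fill(A) -> (A=8 B=8)
  3. pour(A -> B) -> (A=6 B=10)
  4. empty(B) -> (A=6 B=0)
  5. pour(A -> B) -> (A=0 B=6)
  6. fill(A) -> (A=8 B=6)
Reached target in 6 moves.

Answer: 6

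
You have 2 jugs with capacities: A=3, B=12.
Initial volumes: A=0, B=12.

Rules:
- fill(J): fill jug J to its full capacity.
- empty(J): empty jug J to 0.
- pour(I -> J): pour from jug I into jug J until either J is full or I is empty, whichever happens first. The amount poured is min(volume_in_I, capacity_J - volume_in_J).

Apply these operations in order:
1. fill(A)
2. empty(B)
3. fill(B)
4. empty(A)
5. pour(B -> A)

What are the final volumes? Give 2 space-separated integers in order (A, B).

Step 1: fill(A) -> (A=3 B=12)
Step 2: empty(B) -> (A=3 B=0)
Step 3: fill(B) -> (A=3 B=12)
Step 4: empty(A) -> (A=0 B=12)
Step 5: pour(B -> A) -> (A=3 B=9)

Answer: 3 9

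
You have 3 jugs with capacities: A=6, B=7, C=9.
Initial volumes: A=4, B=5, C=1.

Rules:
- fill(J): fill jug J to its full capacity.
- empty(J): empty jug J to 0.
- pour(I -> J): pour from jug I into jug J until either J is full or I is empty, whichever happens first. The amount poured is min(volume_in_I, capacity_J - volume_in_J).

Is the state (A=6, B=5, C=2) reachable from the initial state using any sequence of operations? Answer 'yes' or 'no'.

Answer: yes

Derivation:
BFS from (A=4, B=5, C=1):
  1. empty(B) -> (A=4 B=0 C=1)
  2. fill(C) -> (A=4 B=0 C=9)
  3. pour(C -> B) -> (A=4 B=7 C=2)
  4. pour(B -> A) -> (A=6 B=5 C=2)
Target reached → yes.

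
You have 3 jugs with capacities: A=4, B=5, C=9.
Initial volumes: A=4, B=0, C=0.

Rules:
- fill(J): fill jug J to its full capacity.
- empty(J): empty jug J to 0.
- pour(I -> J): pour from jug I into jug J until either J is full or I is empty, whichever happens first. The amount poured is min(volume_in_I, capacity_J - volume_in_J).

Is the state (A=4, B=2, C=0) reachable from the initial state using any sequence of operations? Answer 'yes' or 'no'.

Answer: yes

Derivation:
BFS from (A=4, B=0, C=0):
  1. empty(A) -> (A=0 B=0 C=0)
  2. fill(B) -> (A=0 B=5 C=0)
  3. pour(B -> A) -> (A=4 B=1 C=0)
  4. empty(A) -> (A=0 B=1 C=0)
  5. pour(B -> A) -> (A=1 B=0 C=0)
  6. fill(B) -> (A=1 B=5 C=0)
  7. pour(B -> A) -> (A=4 B=2 C=0)
Target reached → yes.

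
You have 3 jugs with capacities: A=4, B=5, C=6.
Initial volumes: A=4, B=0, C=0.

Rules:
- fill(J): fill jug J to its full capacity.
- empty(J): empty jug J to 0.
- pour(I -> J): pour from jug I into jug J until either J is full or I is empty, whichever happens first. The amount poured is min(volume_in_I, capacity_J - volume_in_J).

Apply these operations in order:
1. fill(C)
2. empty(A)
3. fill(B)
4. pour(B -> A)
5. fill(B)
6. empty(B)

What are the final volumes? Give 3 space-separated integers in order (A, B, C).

Step 1: fill(C) -> (A=4 B=0 C=6)
Step 2: empty(A) -> (A=0 B=0 C=6)
Step 3: fill(B) -> (A=0 B=5 C=6)
Step 4: pour(B -> A) -> (A=4 B=1 C=6)
Step 5: fill(B) -> (A=4 B=5 C=6)
Step 6: empty(B) -> (A=4 B=0 C=6)

Answer: 4 0 6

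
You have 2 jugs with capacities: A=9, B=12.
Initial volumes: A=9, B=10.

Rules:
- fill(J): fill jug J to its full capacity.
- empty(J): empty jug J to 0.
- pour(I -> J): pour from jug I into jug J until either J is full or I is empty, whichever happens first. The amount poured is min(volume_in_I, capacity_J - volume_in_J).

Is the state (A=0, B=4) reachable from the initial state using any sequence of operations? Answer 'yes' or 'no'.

Answer: yes

Derivation:
BFS from (A=9, B=10):
  1. empty(A) -> (A=0 B=10)
  2. pour(B -> A) -> (A=9 B=1)
  3. empty(A) -> (A=0 B=1)
  4. pour(B -> A) -> (A=1 B=0)
  5. fill(B) -> (A=1 B=12)
  6. pour(B -> A) -> (A=9 B=4)
  7. empty(A) -> (A=0 B=4)
Target reached → yes.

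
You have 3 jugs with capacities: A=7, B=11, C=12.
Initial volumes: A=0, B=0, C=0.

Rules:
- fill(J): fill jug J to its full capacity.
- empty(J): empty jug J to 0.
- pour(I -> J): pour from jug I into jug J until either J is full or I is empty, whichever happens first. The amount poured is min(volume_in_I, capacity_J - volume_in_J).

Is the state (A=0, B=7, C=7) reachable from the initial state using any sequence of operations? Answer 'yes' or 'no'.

Answer: yes

Derivation:
BFS from (A=0, B=0, C=0):
  1. fill(A) -> (A=7 B=0 C=0)
  2. pour(A -> B) -> (A=0 B=7 C=0)
  3. fill(A) -> (A=7 B=7 C=0)
  4. pour(A -> C) -> (A=0 B=7 C=7)
Target reached → yes.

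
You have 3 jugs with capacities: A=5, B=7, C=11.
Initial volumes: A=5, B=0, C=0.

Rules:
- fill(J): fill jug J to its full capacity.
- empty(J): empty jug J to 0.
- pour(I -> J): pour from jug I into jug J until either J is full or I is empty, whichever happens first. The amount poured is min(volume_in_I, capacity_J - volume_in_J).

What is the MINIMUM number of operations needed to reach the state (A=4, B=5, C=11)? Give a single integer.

Answer: 6

Derivation:
BFS from (A=5, B=0, C=0). One shortest path:
  1. fill(C) -> (A=5 B=0 C=11)
  2. pour(C -> B) -> (A=5 B=7 C=4)
  3. empty(B) -> (A=5 B=0 C=4)
  4. pour(A -> B) -> (A=0 B=5 C=4)
  5. pour(C -> A) -> (A=4 B=5 C=0)
  6. fill(C) -> (A=4 B=5 C=11)
Reached target in 6 moves.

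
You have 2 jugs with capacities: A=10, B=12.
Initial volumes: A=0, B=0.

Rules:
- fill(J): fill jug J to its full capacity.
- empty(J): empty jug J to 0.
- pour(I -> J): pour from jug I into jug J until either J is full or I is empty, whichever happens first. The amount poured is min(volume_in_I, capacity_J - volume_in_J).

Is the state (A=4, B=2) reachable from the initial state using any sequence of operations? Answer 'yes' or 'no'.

BFS explored all 22 reachable states.
Reachable set includes: (0,0), (0,2), (0,4), (0,6), (0,8), (0,10), (0,12), (2,0), (2,12), (4,0), (4,12), (6,0) ...
Target (A=4, B=2) not in reachable set → no.

Answer: no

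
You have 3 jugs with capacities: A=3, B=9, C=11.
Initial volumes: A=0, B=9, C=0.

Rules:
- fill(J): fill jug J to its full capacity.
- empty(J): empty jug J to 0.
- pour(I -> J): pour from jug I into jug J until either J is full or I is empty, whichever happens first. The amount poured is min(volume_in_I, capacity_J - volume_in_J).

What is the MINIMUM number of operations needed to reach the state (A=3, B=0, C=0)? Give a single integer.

Answer: 2

Derivation:
BFS from (A=0, B=9, C=0). One shortest path:
  1. fill(A) -> (A=3 B=9 C=0)
  2. empty(B) -> (A=3 B=0 C=0)
Reached target in 2 moves.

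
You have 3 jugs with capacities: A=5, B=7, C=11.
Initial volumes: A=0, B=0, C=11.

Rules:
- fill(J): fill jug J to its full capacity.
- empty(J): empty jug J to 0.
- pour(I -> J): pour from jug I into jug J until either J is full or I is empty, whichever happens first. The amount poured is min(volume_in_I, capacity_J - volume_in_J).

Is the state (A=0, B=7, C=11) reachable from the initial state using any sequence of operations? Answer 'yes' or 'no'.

BFS from (A=0, B=0, C=11):
  1. fill(B) -> (A=0 B=7 C=11)
Target reached → yes.

Answer: yes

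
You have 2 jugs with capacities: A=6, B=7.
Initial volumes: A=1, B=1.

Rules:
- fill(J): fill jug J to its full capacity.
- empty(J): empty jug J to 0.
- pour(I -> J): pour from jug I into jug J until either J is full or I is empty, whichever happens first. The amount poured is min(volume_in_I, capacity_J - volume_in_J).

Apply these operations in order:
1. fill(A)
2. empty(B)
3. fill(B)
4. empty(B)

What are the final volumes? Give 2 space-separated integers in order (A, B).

Answer: 6 0

Derivation:
Step 1: fill(A) -> (A=6 B=1)
Step 2: empty(B) -> (A=6 B=0)
Step 3: fill(B) -> (A=6 B=7)
Step 4: empty(B) -> (A=6 B=0)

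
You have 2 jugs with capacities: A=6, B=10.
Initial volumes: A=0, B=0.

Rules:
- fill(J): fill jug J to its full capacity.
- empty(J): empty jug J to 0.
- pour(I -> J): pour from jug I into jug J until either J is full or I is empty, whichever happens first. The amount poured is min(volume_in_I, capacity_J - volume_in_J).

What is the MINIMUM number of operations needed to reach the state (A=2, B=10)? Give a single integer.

BFS from (A=0, B=0). One shortest path:
  1. fill(A) -> (A=6 B=0)
  2. pour(A -> B) -> (A=0 B=6)
  3. fill(A) -> (A=6 B=6)
  4. pour(A -> B) -> (A=2 B=10)
Reached target in 4 moves.

Answer: 4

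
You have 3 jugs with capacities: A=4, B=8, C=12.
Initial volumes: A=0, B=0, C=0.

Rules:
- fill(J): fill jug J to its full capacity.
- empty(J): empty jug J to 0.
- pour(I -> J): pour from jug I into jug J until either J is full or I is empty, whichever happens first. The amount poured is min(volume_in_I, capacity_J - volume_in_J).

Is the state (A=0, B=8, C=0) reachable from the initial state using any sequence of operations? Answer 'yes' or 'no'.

Answer: yes

Derivation:
BFS from (A=0, B=0, C=0):
  1. fill(B) -> (A=0 B=8 C=0)
Target reached → yes.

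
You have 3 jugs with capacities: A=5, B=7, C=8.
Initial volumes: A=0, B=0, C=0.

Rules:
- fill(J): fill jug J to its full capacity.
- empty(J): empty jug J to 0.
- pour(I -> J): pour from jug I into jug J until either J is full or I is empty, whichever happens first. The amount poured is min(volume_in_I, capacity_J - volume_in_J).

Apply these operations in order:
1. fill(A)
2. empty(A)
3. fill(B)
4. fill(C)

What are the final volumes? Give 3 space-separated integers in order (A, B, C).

Answer: 0 7 8

Derivation:
Step 1: fill(A) -> (A=5 B=0 C=0)
Step 2: empty(A) -> (A=0 B=0 C=0)
Step 3: fill(B) -> (A=0 B=7 C=0)
Step 4: fill(C) -> (A=0 B=7 C=8)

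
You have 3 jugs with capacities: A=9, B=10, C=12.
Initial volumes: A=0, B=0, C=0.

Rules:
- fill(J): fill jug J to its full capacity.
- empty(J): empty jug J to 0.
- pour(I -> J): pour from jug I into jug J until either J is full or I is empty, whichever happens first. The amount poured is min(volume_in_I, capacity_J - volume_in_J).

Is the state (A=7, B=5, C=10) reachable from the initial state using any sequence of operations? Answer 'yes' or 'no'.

Answer: no

Derivation:
BFS explored all 638 reachable states.
Reachable set includes: (0,0,0), (0,0,1), (0,0,2), (0,0,3), (0,0,4), (0,0,5), (0,0,6), (0,0,7), (0,0,8), (0,0,9), (0,0,10), (0,0,11) ...
Target (A=7, B=5, C=10) not in reachable set → no.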